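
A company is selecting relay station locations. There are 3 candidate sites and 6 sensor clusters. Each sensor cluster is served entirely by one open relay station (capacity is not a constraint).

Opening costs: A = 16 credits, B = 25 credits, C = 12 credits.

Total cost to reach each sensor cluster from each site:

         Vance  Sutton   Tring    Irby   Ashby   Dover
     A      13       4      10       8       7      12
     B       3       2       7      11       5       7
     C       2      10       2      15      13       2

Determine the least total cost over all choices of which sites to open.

For any fixed open set, each sensor cluster goes to its cheapest open site; total = fixed + service.
{A, C}: Vance→C 2, Sutton→A 4, Tring→C 2, Irby→A 8, Ashby→A 7, Dover→C 2. Service 25; fixed 28; total 53.
{C}: Vance→C 2, Sutton→C 10, Tring→C 2, Irby→C 15, Ashby→C 13, Dover→C 2. Service 44; fixed 12; total 56.
{B}: Vance→B 3, Sutton→B 2, Tring→B 7, Irby→B 11, Ashby→B 5, Dover→B 7. Service 35; fixed 25; total 60.
{A, B, C}: service 21 + fixed 53 = 74
(All 7 nonempty subsets were checked; A and C is lowest.)

Minimum total cost: 53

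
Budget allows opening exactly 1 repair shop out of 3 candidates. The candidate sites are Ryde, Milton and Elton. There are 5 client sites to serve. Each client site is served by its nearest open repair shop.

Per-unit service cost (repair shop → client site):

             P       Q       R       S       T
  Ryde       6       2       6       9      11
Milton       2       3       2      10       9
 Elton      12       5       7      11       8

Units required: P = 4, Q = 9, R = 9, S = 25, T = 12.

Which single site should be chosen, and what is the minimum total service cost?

Choose Milton only; total service cost 411.

With exactly 1 open, each client site uses its cheapest among the chosen.
{Milton}: P→Milton 2·4=8, Q→Milton 3·9=27, R→Milton 2·9=18, S→Milton 10·25=250, T→Milton 9·12=108. Service cost 411.
{Ryde}: service cost 453
{Elton}: service cost 527
Among all 3 size-1 choices, {Milton} is lowest.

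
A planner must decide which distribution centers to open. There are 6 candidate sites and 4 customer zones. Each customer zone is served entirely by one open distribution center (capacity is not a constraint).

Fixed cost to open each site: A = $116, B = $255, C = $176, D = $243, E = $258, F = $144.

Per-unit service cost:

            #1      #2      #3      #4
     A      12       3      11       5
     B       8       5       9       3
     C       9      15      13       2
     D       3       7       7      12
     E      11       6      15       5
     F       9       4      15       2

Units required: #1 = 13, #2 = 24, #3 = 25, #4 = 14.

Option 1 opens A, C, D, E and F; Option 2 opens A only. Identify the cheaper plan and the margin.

Option 1: {A, C, D, E, F}: #1→D 3·13=39, #2→A 3·24=72, #3→D 7·25=175, #4→C 2·14=28. Service 314; fixed 937; total 1251.
Option 2: {A}: #1→A 12·13=156, #2→A 3·24=72, #3→A 11·25=275, #4→A 5·14=70. Service 573; fixed 116; total 689.
Difference: |1251 − 689| = 562.

Option 2 is cheaper by 562.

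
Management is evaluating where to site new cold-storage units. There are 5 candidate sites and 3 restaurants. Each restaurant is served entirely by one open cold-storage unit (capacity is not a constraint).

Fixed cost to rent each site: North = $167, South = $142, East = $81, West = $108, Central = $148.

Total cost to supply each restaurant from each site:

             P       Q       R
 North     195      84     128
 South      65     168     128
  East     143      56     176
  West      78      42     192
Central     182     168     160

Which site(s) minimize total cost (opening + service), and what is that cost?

For any fixed open set, each restaurant goes to its cheapest open site; total = fixed + service.
{West}: P→West 78, Q→West 42, R→West 192. Service 312; fixed 108; total 420.
{East}: service 375 + fixed 81 = 456
{South, East}: service 249 + fixed 223 = 472
{North, South, East, West, Central}: P→South 65, Q→West 42, R→North 128. Service 235; fixed 646; total 881.
No other subset beats 420.

Open West only; minimum total cost 420.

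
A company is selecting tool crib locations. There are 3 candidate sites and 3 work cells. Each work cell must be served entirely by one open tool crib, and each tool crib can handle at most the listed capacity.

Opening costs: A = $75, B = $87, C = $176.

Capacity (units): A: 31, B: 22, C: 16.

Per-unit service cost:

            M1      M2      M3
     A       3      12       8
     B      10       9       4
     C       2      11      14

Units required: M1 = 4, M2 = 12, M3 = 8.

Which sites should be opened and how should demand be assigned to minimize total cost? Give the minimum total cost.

Open {A}: M1→A 3·4=12, M2→A 12·12=144, M3→A 8·8=64.
Loads: A carries 24/31. Service 220; fixed 75; total 295.
Next best feasible plan costs 314.

Minimum total cost: 295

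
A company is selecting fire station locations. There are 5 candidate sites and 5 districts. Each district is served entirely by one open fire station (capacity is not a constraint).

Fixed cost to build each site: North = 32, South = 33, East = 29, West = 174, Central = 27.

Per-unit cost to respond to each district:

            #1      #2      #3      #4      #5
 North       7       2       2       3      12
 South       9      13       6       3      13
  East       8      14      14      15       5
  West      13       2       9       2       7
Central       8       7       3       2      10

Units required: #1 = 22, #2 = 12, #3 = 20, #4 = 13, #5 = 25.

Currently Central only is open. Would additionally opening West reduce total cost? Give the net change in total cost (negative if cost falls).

No — net change +39 (cost rises by 39).

Current service cost with {Central}: 596.
Adding West: each district re-picks its cheapest; new service cost 461, saving 135.
Extra fixed cost: 174. Net change = 174 − 135 = 39.
(Totals: 623 → 662.)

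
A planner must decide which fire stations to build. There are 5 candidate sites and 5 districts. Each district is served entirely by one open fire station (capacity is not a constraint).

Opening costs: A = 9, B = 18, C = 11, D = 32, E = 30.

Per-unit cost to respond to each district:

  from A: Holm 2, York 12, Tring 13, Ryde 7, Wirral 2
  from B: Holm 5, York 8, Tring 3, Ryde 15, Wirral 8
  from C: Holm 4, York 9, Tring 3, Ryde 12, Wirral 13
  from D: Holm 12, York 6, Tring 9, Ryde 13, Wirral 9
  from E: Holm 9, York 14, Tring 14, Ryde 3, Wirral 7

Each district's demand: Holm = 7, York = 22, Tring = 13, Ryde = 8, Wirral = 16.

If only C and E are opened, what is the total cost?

Total cost: 442

Each district is assigned to its cheapest site among the open ones.
{C, E}: Holm→C 4·7=28, York→C 9·22=198, Tring→C 3·13=39, Ryde→E 3·8=24, Wirral→E 7·16=112. Service 401; fixed 41; total 442.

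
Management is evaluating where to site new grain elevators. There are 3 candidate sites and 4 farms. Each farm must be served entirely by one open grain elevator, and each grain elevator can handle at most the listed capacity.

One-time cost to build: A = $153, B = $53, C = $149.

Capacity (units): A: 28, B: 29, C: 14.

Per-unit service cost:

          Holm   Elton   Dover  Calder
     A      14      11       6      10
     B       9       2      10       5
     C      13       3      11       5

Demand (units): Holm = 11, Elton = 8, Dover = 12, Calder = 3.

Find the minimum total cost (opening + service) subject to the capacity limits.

Open {A, B}: Holm→B 9·11=99, Elton→B 2·8=16, Dover→A 6·12=72, Calder→B 5·3=15.
Loads: A carries 12/28, B carries 22/29. Service 202; fixed 206; total 408.
Next best feasible plan costs 423.

Minimum total cost: 408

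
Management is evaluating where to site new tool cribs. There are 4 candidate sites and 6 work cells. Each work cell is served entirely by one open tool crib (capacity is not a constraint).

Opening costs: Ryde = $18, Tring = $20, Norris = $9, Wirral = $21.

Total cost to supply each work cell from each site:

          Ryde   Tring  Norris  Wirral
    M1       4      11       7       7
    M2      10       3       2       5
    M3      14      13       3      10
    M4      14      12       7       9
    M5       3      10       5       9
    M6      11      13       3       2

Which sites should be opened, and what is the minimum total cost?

For any fixed open set, each work cell goes to its cheapest open site; total = fixed + service.
{Norris}: M1→Norris 7, M2→Norris 2, M3→Norris 3, M4→Norris 7, M5→Norris 5, M6→Norris 3. Service 27; fixed 9; total 36.
{Ryde, Norris}: service 22 + fixed 27 = 49
{Tring, Norris}: M1→Norris 7, M2→Norris 2, M3→Norris 3, M4→Norris 7, M5→Norris 5, M6→Norris 3. Service 27; fixed 29; total 56.
{Ryde, Tring, Norris, Wirral}: M1→Ryde 4, M2→Norris 2, M3→Norris 3, M4→Norris 7, M5→Ryde 3, M6→Wirral 2. Service 21; fixed 68; total 89.
No other subset beats 36.

Open Norris only; minimum total cost 36.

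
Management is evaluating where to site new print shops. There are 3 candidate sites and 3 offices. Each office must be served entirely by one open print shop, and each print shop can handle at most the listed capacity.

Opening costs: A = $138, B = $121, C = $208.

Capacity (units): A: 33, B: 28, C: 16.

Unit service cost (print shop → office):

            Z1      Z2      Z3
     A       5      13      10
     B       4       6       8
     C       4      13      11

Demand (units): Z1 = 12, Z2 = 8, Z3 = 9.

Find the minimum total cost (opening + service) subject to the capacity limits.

Minimum total cost: 392

Open {A}: Z1→A 5·12=60, Z2→A 13·8=104, Z3→A 10·9=90.
Loads: A carries 29/33. Service 254; fixed 138; total 392.
Next best feasible plan costs 439.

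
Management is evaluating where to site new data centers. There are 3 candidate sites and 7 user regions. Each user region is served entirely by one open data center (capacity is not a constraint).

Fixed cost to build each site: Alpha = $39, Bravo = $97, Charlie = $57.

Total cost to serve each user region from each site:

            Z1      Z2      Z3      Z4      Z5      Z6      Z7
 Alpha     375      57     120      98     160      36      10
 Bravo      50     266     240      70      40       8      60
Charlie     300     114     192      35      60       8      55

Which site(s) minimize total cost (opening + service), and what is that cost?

For any fixed open set, each user region goes to its cheapest open site; total = fixed + service.
{Alpha, Bravo}: Z1→Bravo 50, Z2→Alpha 57, Z3→Alpha 120, Z4→Bravo 70, Z5→Bravo 40, Z6→Bravo 8, Z7→Alpha 10. Service 355; fixed 136; total 491.
{Alpha, Bravo, Charlie}: service 320 + fixed 193 = 513
{Bravo, Charlie}: Z1→Bravo 50, Z2→Charlie 114, Z3→Charlie 192, Z4→Charlie 35, Z5→Bravo 40, Z6→Bravo 8, Z7→Charlie 55. Service 494; fixed 154; total 648.
{Alpha}: service 856 + fixed 39 = 895
No other subset beats 491.

Open Alpha and Bravo; minimum total cost 491.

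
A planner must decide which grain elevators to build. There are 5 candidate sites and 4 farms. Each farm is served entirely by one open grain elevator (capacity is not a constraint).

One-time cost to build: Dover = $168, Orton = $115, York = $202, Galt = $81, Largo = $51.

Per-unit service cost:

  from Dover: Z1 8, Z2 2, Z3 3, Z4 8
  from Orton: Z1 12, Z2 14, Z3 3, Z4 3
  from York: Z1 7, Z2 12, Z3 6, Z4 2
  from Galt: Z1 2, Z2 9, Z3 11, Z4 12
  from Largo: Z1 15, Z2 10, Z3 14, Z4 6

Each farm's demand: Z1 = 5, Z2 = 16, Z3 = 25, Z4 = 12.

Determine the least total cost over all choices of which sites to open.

Minimum total cost: 411

For any fixed open set, each farm goes to its cheapest open site; total = fixed + service.
{Dover}: Z1→Dover 8·5=40, Z2→Dover 2·16=32, Z3→Dover 3·25=75, Z4→Dover 8·12=96. Service 243; fixed 168; total 411.
{Dover, Largo}: service 219 + fixed 219 = 438
{Orton, Galt}: service 265 + fixed 196 = 461
{Dover, Orton, York, Galt, Largo}: Z1→Galt 2·5=10, Z2→Dover 2·16=32, Z3→Dover 3·25=75, Z4→York 2·12=24. Service 141; fixed 617; total 758.
No other subset beats 411.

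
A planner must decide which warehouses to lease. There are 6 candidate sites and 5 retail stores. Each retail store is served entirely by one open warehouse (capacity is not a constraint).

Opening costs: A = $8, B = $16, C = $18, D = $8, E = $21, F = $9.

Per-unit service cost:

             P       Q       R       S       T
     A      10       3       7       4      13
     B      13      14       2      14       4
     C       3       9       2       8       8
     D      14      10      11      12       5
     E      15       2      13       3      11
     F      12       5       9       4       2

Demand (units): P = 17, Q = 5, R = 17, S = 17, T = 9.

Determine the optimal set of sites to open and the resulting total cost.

For any fixed open set, each retail store goes to its cheapest open site; total = fixed + service.
{C, E, F}: P→C 3·17=51, Q→E 2·5=10, R→C 2·17=34, S→E 3·17=51, T→F 2·9=18. Service 164; fixed 48; total 212.
{A, C, E, F}: service 164 + fixed 56 = 220
{C, D, E, F}: service 164 + fixed 56 = 220
{A, B, C, D, E, F}: service 164 + fixed 80 = 244
No other subset beats 212.

Open C, E and F; minimum total cost 212.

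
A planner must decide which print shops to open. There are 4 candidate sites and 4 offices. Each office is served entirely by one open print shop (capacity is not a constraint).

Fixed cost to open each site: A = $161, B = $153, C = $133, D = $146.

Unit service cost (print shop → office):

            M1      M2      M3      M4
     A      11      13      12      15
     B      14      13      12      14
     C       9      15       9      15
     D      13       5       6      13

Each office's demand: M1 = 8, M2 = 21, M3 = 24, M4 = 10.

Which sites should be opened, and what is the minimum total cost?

Open D only; minimum total cost 629.

For any fixed open set, each office goes to its cheapest open site; total = fixed + service.
{D}: M1→D 13·8=104, M2→D 5·21=105, M3→D 6·24=144, M4→D 13·10=130. Service 483; fixed 146; total 629.
{C, D}: service 451 + fixed 279 = 730
{A, D}: service 467 + fixed 307 = 774
{A, B, C, D}: service 451 + fixed 593 = 1044
No other subset beats 629.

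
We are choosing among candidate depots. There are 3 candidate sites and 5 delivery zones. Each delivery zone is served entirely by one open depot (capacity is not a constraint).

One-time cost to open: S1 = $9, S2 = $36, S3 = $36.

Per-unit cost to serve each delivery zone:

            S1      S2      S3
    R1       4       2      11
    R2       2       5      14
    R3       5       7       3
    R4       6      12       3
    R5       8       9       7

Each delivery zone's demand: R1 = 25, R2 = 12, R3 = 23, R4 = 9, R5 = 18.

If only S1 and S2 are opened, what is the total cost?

Total cost: 432

Each delivery zone is assigned to its cheapest site among the open ones.
{S1, S2}: R1→S2 2·25=50, R2→S1 2·12=24, R3→S1 5·23=115, R4→S1 6·9=54, R5→S1 8·18=144. Service 387; fixed 45; total 432.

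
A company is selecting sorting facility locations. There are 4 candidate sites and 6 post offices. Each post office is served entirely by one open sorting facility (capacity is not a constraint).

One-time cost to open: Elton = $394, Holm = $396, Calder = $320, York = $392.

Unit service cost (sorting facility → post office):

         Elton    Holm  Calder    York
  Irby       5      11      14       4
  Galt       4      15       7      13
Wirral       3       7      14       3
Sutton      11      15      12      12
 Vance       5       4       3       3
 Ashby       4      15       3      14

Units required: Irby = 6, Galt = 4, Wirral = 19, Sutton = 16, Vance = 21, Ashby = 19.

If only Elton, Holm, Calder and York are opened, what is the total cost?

Each post office is assigned to its cheapest site among the open ones.
{Elton, Holm, Calder, York}: Irby→York 4·6=24, Galt→Elton 4·4=16, Wirral→Elton 3·19=57, Sutton→Elton 11·16=176, Vance→Calder 3·21=63, Ashby→Calder 3·19=57. Service 393; fixed 1502; total 1895.

Total cost: 1895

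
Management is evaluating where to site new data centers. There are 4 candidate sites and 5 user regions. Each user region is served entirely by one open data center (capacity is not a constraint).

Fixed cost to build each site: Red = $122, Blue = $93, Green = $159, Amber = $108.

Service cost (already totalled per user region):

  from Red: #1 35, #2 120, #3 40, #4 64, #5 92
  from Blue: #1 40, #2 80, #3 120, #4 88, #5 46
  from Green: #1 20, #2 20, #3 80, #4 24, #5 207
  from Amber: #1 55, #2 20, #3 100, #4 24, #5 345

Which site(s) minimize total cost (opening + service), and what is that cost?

For any fixed open set, each user region goes to its cheapest open site; total = fixed + service.
{Blue, Amber}: #1→Blue 40, #2→Amber 20, #3→Amber 100, #4→Amber 24, #5→Blue 46. Service 230; fixed 201; total 431.
{Red, Amber}: service 211 + fixed 230 = 441
{Blue, Green}: service 190 + fixed 252 = 442
{Red, Blue, Green, Amber}: service 150 + fixed 482 = 632
No other subset beats 431.

Open Blue and Amber; minimum total cost 431.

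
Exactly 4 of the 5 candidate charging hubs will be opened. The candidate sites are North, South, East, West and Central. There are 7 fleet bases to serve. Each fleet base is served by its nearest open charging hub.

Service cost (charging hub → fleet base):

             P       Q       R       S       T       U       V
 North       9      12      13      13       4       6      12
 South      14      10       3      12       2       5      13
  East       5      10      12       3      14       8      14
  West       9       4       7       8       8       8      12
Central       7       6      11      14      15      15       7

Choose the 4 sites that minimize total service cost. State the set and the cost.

With exactly 4 open, each fleet base uses its cheapest among the chosen.
{South, East, West, Central}: P→East 5, Q→West 4, R→South 3, S→East 3, T→South 2, U→South 5, V→Central 7. Service cost 29.
{North, South, East, Central}: service cost 31
{North, South, East, West}: service cost 34
Among all 5 size-4 choices, {South, East, West, Central} is lowest.

Choose South, East, West and Central; total service cost 29.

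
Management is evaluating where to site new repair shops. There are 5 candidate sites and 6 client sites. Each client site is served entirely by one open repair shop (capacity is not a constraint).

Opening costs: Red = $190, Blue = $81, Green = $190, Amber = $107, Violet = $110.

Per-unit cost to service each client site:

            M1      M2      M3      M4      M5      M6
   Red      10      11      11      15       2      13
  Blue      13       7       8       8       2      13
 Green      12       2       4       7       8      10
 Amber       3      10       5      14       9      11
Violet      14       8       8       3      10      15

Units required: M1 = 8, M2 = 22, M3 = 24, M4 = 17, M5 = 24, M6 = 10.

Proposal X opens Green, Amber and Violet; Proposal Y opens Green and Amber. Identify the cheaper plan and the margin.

Proposal Y is cheaper by 42.

Proposal X: {Green, Amber, Violet}: M1→Amber 3·8=24, M2→Green 2·22=44, M3→Green 4·24=96, M4→Violet 3·17=51, M5→Green 8·24=192, M6→Green 10·10=100. Service 507; fixed 407; total 914.
Proposal Y: {Green, Amber}: M1→Amber 3·8=24, M2→Green 2·22=44, M3→Green 4·24=96, M4→Green 7·17=119, M5→Green 8·24=192, M6→Green 10·10=100. Service 575; fixed 297; total 872.
Difference: |914 − 872| = 42.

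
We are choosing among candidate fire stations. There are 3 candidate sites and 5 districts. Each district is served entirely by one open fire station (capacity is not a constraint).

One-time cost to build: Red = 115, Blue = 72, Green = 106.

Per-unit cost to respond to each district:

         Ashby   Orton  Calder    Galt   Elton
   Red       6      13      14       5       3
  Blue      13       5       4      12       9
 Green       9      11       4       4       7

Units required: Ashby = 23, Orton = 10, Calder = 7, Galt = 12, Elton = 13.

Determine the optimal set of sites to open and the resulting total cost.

Open Red and Blue; minimum total cost 502.

For any fixed open set, each district goes to its cheapest open site; total = fixed + service.
{Red, Blue}: Ashby→Red 6·23=138, Orton→Blue 5·10=50, Calder→Blue 4·7=28, Galt→Red 5·12=60, Elton→Red 3·13=39. Service 315; fixed 187; total 502.
{Red}: service 465 + fixed 115 = 580
{Red, Green}: service 363 + fixed 221 = 584
{Red, Blue, Green}: service 303 + fixed 293 = 596
No other subset beats 502.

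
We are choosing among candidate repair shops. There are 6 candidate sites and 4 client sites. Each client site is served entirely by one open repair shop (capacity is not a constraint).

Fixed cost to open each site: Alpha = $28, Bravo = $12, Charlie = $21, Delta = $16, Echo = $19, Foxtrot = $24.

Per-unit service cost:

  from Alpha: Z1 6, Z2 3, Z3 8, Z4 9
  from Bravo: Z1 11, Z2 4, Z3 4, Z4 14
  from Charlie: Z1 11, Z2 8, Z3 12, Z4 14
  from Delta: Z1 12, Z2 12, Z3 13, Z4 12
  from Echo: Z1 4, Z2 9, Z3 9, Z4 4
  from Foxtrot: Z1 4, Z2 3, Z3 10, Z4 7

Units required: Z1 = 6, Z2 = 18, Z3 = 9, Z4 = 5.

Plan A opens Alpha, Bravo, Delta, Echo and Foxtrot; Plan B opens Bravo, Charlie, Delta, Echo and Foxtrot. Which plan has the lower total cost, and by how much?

Plan B is cheaper by 7.

Plan A: {Alpha, Bravo, Delta, Echo, Foxtrot}: Z1→Echo 4·6=24, Z2→Alpha 3·18=54, Z3→Bravo 4·9=36, Z4→Echo 4·5=20. Service 134; fixed 99; total 233.
Plan B: {Bravo, Charlie, Delta, Echo, Foxtrot}: Z1→Echo 4·6=24, Z2→Foxtrot 3·18=54, Z3→Bravo 4·9=36, Z4→Echo 4·5=20. Service 134; fixed 92; total 226.
Difference: |233 − 226| = 7.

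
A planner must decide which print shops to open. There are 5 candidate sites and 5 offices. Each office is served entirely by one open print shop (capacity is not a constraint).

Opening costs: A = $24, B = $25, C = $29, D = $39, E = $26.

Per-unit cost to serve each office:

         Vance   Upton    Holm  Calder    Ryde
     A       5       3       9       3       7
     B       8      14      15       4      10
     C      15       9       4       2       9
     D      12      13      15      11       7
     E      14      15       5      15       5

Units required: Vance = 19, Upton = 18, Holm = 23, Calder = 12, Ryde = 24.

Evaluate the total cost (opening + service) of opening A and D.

Total cost: 623

Each office is assigned to its cheapest site among the open ones.
{A, D}: Vance→A 5·19=95, Upton→A 3·18=54, Holm→A 9·23=207, Calder→A 3·12=36, Ryde→A 7·24=168. Service 560; fixed 63; total 623.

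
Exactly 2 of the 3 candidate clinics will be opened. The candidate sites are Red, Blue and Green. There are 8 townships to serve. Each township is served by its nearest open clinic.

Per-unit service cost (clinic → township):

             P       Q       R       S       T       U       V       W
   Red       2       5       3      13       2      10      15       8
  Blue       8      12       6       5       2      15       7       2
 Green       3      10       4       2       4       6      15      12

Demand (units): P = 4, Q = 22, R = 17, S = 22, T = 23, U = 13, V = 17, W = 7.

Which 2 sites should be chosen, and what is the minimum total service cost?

With exactly 2 open, each township uses its cheapest among the chosen.
{Red, Blue}: P→Red 2·4=8, Q→Red 5·22=110, R→Red 3·17=51, S→Blue 5·22=110, T→Red 2·23=46, U→Red 10·13=130, V→Blue 7·17=119, W→Blue 2·7=14. Service cost 588.
{Blue, Green}: service cost 601
{Red, Green}: service cost 648
Among all 3 size-2 choices, {Red, Blue} is lowest.

Choose Red and Blue; total service cost 588.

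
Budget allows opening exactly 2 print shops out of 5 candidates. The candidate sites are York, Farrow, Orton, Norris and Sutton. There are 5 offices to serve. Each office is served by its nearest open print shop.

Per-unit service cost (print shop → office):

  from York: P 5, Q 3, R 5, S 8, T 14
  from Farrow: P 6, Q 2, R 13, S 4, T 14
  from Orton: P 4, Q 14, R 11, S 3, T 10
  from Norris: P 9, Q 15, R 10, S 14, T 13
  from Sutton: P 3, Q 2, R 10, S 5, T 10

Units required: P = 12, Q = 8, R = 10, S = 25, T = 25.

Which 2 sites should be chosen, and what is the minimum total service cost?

With exactly 2 open, each office uses its cheapest among the chosen.
{York, Orton}: P→Orton 4·12=48, Q→York 3·8=24, R→York 5·10=50, S→Orton 3·25=75, T→Orton 10·25=250. Service cost 447.
{York, Sutton}: service cost 477
{Orton, Sutton}: service cost 477
Among all 10 size-2 choices, {York, Orton} is lowest.

Choose York and Orton; total service cost 447.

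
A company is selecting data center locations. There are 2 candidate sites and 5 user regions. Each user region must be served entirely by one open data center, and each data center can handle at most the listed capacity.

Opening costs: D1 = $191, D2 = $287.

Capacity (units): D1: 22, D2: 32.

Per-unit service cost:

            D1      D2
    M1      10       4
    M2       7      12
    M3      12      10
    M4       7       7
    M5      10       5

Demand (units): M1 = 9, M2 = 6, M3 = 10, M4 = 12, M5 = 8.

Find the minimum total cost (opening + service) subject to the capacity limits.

Open {D1, D2}: M1→D2 4·9=36, M2→D1 7·6=42, M3→D2 10·10=100, M4→D1 7·12=84, M5→D2 5·8=40.
Loads: D1 carries 18/22, D2 carries 27/32. Service 302; fixed 478; total 780.
Next best feasible plan costs 800.

Minimum total cost: 780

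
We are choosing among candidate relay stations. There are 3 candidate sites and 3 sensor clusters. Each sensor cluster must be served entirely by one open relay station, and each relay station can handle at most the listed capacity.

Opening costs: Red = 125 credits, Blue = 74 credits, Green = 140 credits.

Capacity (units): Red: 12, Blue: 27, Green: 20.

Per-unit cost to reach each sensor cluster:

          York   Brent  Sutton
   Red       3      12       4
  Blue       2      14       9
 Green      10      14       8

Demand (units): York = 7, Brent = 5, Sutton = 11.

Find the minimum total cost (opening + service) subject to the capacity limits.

Open {Blue}: York→Blue 2·7=14, Brent→Blue 14·5=70, Sutton→Blue 9·11=99.
Loads: Blue carries 23/27. Service 183; fixed 74; total 257.
Next best feasible plan costs 327.

Minimum total cost: 257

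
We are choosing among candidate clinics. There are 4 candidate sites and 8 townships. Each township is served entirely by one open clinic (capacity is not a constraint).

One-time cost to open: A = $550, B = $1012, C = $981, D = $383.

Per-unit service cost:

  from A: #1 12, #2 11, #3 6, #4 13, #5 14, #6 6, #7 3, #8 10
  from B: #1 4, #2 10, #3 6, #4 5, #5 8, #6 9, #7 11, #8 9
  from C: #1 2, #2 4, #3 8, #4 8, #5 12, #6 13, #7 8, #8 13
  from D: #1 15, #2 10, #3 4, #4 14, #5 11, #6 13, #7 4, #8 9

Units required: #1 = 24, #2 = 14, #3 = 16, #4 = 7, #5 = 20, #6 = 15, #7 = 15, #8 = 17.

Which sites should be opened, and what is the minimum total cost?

Open D only; minimum total cost 1673.

For any fixed open set, each township goes to its cheapest open site; total = fixed + service.
{D}: #1→D 15·24=360, #2→D 10·14=140, #3→D 4·16=64, #4→D 14·7=98, #5→D 11·20=220, #6→D 13·15=195, #7→D 4·15=60, #8→D 9·17=153. Service 1290; fixed 383; total 1673.
{A}: #1→A 12·24=288, #2→A 11·14=154, #3→A 6·16=96, #4→A 13·7=91, #5→A 14·20=280, #6→A 6·15=90, #7→A 3·15=45, #8→A 10·17=170. Service 1214; fixed 550; total 1764.
{B}: #1→B 4·24=96, #2→B 10·14=140, #3→B 6·16=96, #4→B 5·7=35, #5→B 8·20=160, #6→B 9·15=135, #7→B 11·15=165, #8→B 9·17=153. Service 980; fixed 1012; total 1992.
{A, B, C, D}: service 651 + fixed 2926 = 3577
No other subset beats 1673.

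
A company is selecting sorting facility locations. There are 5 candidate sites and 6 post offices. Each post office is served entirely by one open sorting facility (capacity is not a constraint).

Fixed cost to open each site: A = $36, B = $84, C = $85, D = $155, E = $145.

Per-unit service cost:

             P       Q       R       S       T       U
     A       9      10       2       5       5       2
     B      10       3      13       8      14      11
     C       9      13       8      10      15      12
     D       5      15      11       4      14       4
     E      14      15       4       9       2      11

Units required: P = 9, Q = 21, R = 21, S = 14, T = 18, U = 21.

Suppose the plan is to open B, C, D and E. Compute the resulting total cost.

Total cost: 837

Each post office is assigned to its cheapest site among the open ones.
{B, C, D, E}: P→D 5·9=45, Q→B 3·21=63, R→E 4·21=84, S→D 4·14=56, T→E 2·18=36, U→D 4·21=84. Service 368; fixed 469; total 837.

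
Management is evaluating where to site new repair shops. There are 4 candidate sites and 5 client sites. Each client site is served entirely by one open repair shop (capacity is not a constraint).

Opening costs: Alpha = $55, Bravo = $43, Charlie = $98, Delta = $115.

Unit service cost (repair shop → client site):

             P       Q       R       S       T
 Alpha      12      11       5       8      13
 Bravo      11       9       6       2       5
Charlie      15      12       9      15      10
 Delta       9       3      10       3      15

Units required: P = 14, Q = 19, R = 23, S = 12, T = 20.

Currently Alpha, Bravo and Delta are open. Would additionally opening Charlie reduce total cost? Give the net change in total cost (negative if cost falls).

No — net change +98 (cost rises by 98).

Current service cost with {Alpha, Bravo, Delta}: 422.
Adding Charlie: each client site re-picks its cheapest; new service cost 422, saving 0.
Extra fixed cost: 98. Net change = 98 − 0 = 98.
(Totals: 635 → 733.)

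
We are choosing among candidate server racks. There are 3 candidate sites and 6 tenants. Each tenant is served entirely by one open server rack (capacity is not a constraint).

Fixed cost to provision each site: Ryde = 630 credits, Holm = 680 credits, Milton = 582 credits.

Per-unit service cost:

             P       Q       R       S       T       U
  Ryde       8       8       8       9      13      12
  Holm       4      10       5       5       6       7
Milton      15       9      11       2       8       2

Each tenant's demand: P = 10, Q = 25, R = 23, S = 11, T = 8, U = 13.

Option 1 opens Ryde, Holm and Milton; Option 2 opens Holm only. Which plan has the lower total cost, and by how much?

Option 2 is cheaper by 1064.

Option 1: {Ryde, Holm, Milton}: P→Holm 4·10=40, Q→Ryde 8·25=200, R→Holm 5·23=115, S→Milton 2·11=22, T→Holm 6·8=48, U→Milton 2·13=26. Service 451; fixed 1892; total 2343.
Option 2: {Holm}: P→Holm 4·10=40, Q→Holm 10·25=250, R→Holm 5·23=115, S→Holm 5·11=55, T→Holm 6·8=48, U→Holm 7·13=91. Service 599; fixed 680; total 1279.
Difference: |2343 − 1279| = 1064.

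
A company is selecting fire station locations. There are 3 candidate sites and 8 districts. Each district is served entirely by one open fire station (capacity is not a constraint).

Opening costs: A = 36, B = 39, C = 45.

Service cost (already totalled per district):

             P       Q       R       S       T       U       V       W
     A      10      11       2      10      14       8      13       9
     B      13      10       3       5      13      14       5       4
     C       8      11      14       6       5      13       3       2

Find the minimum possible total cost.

For any fixed open set, each district goes to its cheapest open site; total = fixed + service.
{B}: P→B 13, Q→B 10, R→B 3, S→B 5, T→B 13, U→B 14, V→B 5, W→B 4. Service 67; fixed 39; total 106.
{C}: P→C 8, Q→C 11, R→C 14, S→C 6, T→C 5, U→C 13, V→C 3, W→C 2. Service 62; fixed 45; total 107.
{A}: service 77 + fixed 36 = 113
{A, B, C}: P→C 8, Q→B 10, R→A 2, S→B 5, T→C 5, U→A 8, V→C 3, W→C 2. Service 43; fixed 120; total 163.
No other subset beats 106.

Minimum total cost: 106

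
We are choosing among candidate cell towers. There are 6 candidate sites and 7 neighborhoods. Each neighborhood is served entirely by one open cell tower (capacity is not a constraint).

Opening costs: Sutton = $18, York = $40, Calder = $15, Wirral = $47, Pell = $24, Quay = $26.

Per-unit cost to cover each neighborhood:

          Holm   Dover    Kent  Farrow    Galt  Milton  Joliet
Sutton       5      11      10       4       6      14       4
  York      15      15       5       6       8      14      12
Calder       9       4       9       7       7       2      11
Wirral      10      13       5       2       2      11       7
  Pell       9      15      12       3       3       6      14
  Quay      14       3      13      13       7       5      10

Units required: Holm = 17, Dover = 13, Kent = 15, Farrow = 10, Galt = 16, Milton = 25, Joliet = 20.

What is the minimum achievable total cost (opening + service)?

Minimum total cost: 474

For any fixed open set, each neighborhood goes to its cheapest open site; total = fixed + service.
{Sutton, Calder, Wirral}: Holm→Sutton 5·17=85, Dover→Calder 4·13=52, Kent→Wirral 5·15=75, Farrow→Wirral 2·10=20, Galt→Wirral 2·16=32, Milton→Calder 2·25=50, Joliet→Sutton 4·20=80. Service 394; fixed 80; total 474.
{Sutton, Calder, Wirral, Quay}: Holm→Sutton 5·17=85, Dover→Quay 3·13=39, Kent→Wirral 5·15=75, Farrow→Wirral 2·10=20, Galt→Wirral 2·16=32, Milton→Calder 2·25=50, Joliet→Sutton 4·20=80. Service 381; fixed 106; total 487.
{Sutton, Calder, Wirral, Pell}: Holm→Sutton 5·17=85, Dover→Calder 4·13=52, Kent→Wirral 5·15=75, Farrow→Wirral 2·10=20, Galt→Wirral 2·16=32, Milton→Calder 2·25=50, Joliet→Sutton 4·20=80. Service 394; fixed 104; total 498.
{Sutton, York, Calder, Wirral, Pell, Quay}: service 381 + fixed 170 = 551
No other subset beats 474.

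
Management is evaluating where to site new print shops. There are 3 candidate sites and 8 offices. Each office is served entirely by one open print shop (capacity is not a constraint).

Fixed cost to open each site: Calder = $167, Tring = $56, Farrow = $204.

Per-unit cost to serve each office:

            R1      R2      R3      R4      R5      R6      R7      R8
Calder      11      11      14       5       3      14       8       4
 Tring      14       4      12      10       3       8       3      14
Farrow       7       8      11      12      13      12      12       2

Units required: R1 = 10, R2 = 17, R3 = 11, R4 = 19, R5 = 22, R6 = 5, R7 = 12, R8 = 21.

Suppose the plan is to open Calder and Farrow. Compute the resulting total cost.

Total cost: 1057

Each office is assigned to its cheapest site among the open ones.
{Calder, Farrow}: R1→Farrow 7·10=70, R2→Farrow 8·17=136, R3→Farrow 11·11=121, R4→Calder 5·19=95, R5→Calder 3·22=66, R6→Farrow 12·5=60, R7→Calder 8·12=96, R8→Farrow 2·21=42. Service 686; fixed 371; total 1057.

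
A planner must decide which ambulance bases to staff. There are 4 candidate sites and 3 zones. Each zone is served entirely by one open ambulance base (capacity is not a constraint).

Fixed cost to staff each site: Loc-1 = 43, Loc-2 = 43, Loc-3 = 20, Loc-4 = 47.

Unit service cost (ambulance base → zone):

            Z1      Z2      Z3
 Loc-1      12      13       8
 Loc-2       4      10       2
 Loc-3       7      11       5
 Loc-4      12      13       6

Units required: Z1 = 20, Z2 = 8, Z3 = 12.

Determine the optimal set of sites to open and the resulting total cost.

For any fixed open set, each zone goes to its cheapest open site; total = fixed + service.
{Loc-2}: Z1→Loc-2 4·20=80, Z2→Loc-2 10·8=80, Z3→Loc-2 2·12=24. Service 184; fixed 43; total 227.
{Loc-2, Loc-3}: Z1→Loc-2 4·20=80, Z2→Loc-2 10·8=80, Z3→Loc-2 2·12=24. Service 184; fixed 63; total 247.
{Loc-1, Loc-2}: service 184 + fixed 86 = 270
{Loc-1, Loc-2, Loc-3, Loc-4}: service 184 + fixed 153 = 337
No other subset beats 227.

Open Loc-2 only; minimum total cost 227.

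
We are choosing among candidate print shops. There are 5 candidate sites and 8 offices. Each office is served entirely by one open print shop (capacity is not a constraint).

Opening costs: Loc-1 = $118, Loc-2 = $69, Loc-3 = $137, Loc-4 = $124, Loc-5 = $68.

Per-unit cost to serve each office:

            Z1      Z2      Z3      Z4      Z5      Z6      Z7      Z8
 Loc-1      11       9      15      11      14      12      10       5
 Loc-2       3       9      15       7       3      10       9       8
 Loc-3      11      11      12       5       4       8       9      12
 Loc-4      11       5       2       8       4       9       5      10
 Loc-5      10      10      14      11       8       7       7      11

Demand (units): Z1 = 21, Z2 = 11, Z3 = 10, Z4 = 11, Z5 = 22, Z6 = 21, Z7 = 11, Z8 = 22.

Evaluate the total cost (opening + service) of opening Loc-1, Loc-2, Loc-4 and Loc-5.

Each office is assigned to its cheapest site among the open ones.
{Loc-1, Loc-2, Loc-4, Loc-5}: Z1→Loc-2 3·21=63, Z2→Loc-4 5·11=55, Z3→Loc-4 2·10=20, Z4→Loc-2 7·11=77, Z5→Loc-2 3·22=66, Z6→Loc-5 7·21=147, Z7→Loc-4 5·11=55, Z8→Loc-1 5·22=110. Service 593; fixed 379; total 972.

Total cost: 972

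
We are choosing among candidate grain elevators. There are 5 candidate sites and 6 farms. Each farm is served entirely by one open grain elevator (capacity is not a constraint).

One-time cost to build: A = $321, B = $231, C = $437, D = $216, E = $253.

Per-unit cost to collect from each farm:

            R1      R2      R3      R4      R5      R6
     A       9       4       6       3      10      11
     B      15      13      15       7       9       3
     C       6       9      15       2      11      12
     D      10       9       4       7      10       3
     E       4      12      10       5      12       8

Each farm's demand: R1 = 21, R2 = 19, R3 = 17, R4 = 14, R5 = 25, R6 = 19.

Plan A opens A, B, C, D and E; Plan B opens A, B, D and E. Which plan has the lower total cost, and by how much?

Plan A: {A, B, C, D, E}: R1→E 4·21=84, R2→A 4·19=76, R3→D 4·17=68, R4→C 2·14=28, R5→B 9·25=225, R6→B 3·19=57. Service 538; fixed 1458; total 1996.
Plan B: {A, B, D, E}: R1→E 4·21=84, R2→A 4·19=76, R3→D 4·17=68, R4→A 3·14=42, R5→B 9·25=225, R6→B 3·19=57. Service 552; fixed 1021; total 1573.
Difference: |1996 − 1573| = 423.

Plan B is cheaper by 423.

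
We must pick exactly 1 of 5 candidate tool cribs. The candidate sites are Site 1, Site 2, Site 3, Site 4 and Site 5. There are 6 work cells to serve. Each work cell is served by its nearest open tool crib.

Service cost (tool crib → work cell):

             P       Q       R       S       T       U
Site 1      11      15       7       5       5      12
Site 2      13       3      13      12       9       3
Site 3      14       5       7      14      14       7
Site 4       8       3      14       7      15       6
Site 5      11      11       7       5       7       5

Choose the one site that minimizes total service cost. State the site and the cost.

Choose Site 5 only; total service cost 46.

With exactly 1 open, each work cell uses its cheapest among the chosen.
{Site 5}: P→Site 5 11, Q→Site 5 11, R→Site 5 7, S→Site 5 5, T→Site 5 7, U→Site 5 5. Service cost 46.
{Site 2}: service cost 53
{Site 4}: service cost 53
Among all 5 size-1 choices, {Site 5} is lowest.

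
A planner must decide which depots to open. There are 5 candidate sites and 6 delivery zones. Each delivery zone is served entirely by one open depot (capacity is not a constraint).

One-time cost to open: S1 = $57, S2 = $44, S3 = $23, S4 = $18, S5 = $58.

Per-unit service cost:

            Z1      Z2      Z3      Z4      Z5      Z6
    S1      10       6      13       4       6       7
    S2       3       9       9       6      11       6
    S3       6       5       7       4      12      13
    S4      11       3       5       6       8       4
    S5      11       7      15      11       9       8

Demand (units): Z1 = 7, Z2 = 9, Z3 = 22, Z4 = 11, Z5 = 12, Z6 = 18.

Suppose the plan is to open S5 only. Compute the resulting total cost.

Each delivery zone is assigned to its cheapest site among the open ones.
{S5}: Z1→S5 11·7=77, Z2→S5 7·9=63, Z3→S5 15·22=330, Z4→S5 11·11=121, Z5→S5 9·12=108, Z6→S5 8·18=144. Service 843; fixed 58; total 901.

Total cost: 901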